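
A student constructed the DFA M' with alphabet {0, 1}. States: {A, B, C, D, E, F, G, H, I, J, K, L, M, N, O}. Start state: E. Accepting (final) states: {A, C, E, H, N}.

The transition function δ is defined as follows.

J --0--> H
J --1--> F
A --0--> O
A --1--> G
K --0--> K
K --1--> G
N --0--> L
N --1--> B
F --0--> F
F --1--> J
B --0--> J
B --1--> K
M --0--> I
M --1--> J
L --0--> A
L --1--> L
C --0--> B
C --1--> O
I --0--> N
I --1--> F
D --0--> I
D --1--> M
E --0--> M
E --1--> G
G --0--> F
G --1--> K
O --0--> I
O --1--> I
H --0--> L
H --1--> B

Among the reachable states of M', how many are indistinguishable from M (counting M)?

States {C,D} cannot be reached from the start state, so discard them.
Initial partition by acceptance: {A,E,H,N} | {B,F,G,I,J,K,L,M,O}.
Split {B,F,G,I,J,K,L,M,O} by δ(·,0) → {B,F,G,K,M,O} and {I,J,L}.
On input 0, block {A,E,H,N} splits into {A,E} and {H,N}.
Split {B,F,G,K,M,O} by δ(·,0) → {B,M,O} and {F,G,K}.
Split {B,M,O} by δ(·,1) → {M,O} and {B}.
Split {I,J,L} by δ(·,0) → {I,J} and {L}.
Split {F,G,K} by δ(·,1) → {G,K} and {F}.
Split {G,K} by δ(·,0) → {G} and {K}.
The partition is now stable with 9 blocks: {A,E} | {M,O} | {I,J} | {H,N} | {G} | {B} | {L} | {F} | {K}.
State M belongs to the block {M,O}, which has 2 states.

2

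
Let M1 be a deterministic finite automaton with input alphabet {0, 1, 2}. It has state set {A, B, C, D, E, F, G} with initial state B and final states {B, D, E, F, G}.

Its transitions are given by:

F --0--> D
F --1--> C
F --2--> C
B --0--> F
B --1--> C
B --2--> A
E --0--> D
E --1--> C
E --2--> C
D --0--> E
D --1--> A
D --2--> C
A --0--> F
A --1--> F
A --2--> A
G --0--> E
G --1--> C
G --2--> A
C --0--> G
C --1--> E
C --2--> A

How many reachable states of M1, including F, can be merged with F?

All states are reachable from the start state.
Initial partition by acceptance: {B,D,E,F,G} | {A,C}.
Stable partition: {B,D,E,F,G} | {A,C} — 2 equivalence classes.
State F belongs to the block {B,D,E,F,G}, which has 5 states.

5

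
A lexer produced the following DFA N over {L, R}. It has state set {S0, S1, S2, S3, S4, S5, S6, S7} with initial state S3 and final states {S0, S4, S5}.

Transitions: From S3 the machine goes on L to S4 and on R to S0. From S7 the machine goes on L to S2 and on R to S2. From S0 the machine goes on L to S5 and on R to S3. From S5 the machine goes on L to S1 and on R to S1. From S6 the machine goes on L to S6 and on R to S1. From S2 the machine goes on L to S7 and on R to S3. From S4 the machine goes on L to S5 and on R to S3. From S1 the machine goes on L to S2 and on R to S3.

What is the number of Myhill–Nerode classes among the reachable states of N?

6

States {S6} cannot be reached from the start state, so discard them.
Start with accepting vs non-accepting: {S0,S4,S5} | {S1,S2,S3,S7}.
On input L, block {S0,S4,S5} splits into {S0,S4} and {S5}.
Refine {S1,S2,S3,S7} on symbol L: members go to different blocks, giving {S1,S2,S7} and {S3}.
Split {S1,S2,S7} by δ(·,R) → {S1,S2} and {S7}.
On input L, block {S1,S2} splits into {S1} and {S2}.
The partition is now stable with 6 blocks: {S0,S4} | {S1} | {S5} | {S3} | {S7} | {S2}.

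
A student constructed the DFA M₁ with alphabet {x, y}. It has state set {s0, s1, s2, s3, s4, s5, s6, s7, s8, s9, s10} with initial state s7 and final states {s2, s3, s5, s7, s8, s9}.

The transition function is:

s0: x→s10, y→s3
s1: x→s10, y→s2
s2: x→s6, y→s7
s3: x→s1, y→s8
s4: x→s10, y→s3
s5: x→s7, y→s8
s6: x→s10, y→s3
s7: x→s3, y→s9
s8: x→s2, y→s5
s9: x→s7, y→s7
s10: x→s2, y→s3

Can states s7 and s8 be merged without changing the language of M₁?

First remove the unreachable states {s0,s4}; 9 states remain.
P0 = {s2,s3,s5,s7,s8,s9} | {s1,s6,s10}.
Split {s2,s3,s5,s7,s8,s9} by δ(·,x) → {s5,s7,s8,s9} and {s2,s3}.
Refine {s5,s7,s8,s9} on symbol x: members go to different blocks, giving {s5,s9} and {s7,s8}.
On input x, block {s1,s6,s10} splits into {s1,s6} and {s10}.
Stable partition: {s5,s9} | {s1,s6} | {s2,s3} | {s7,s8} | {s10} — 5 equivalence classes.
s7 and s8 lie in the same block of the stable partition, so they are equivalent — no string distinguishes them.

Yes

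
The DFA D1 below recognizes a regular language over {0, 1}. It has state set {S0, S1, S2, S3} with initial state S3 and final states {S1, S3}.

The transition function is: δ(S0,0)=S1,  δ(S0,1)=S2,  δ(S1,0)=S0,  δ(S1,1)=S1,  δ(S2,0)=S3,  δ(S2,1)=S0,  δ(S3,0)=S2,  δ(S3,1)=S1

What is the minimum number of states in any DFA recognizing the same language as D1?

2

Every state is reachable, so we keep all 4.
Start with accepting vs non-accepting: {S1,S3} | {S0,S2}.
The partition is now stable with 2 blocks: {S1,S3} | {S0,S2}.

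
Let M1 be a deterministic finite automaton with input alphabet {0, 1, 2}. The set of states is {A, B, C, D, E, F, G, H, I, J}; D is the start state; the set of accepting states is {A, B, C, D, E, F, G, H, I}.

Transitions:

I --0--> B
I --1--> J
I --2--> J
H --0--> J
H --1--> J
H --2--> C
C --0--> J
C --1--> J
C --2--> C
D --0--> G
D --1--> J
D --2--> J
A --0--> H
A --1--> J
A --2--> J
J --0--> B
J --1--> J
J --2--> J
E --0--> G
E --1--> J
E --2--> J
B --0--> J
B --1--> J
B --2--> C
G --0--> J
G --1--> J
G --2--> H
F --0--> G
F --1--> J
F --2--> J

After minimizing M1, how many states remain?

First remove the unreachable states {A,E,F,I}; 6 states remain.
P0 = {B,C,D,G,H} | {J}.
Refine {B,C,D,G,H} on symbol 0: members go to different blocks, giving {B,C,G,H} and {D}.
Stable partition: {B,C,G,H} | {J} | {D} — 3 equivalence classes.

3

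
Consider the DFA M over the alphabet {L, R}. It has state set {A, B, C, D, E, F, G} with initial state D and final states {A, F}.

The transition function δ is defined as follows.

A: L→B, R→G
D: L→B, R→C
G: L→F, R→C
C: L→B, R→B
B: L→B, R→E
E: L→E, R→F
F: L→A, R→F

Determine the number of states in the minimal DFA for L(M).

7

P0 = {A,F} | {B,C,D,E,G}.
On input L, block {A,F} splits into {A} and {F}.
Split {B,C,D,E,G} by δ(·,L) → {B,C,D,E} and {G}.
On input R, block {B,C,D,E} splits into {B,C,D} and {E}.
Split {B,C,D} by δ(·,R) → {C,D} and {B}.
Refine {C,D} on symbol R: members go to different blocks, giving {C} and {D}.
No further refinement is possible. Final partition (7 blocks): {A} | {C} | {F} | {G} | {E} | {B} | {D}.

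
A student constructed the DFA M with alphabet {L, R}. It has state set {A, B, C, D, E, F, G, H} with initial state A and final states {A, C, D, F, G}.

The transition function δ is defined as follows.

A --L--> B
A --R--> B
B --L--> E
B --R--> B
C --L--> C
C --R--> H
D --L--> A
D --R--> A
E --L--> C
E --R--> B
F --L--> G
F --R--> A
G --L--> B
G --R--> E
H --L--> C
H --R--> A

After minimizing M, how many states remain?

5

States {D,F,G} cannot be reached from the start state, so discard them.
Start with accepting vs non-accepting: {A,C} | {B,E,H}.
On input L, block {A,C} splits into {A} and {C}.
Refine {B,E,H} on symbol L: members go to different blocks, giving {E,H} and {B}.
Split {E,H} by δ(·,R) → {E} and {H}.
Stable partition: {A} | {E} | {C} | {B} | {H} — 5 equivalence classes.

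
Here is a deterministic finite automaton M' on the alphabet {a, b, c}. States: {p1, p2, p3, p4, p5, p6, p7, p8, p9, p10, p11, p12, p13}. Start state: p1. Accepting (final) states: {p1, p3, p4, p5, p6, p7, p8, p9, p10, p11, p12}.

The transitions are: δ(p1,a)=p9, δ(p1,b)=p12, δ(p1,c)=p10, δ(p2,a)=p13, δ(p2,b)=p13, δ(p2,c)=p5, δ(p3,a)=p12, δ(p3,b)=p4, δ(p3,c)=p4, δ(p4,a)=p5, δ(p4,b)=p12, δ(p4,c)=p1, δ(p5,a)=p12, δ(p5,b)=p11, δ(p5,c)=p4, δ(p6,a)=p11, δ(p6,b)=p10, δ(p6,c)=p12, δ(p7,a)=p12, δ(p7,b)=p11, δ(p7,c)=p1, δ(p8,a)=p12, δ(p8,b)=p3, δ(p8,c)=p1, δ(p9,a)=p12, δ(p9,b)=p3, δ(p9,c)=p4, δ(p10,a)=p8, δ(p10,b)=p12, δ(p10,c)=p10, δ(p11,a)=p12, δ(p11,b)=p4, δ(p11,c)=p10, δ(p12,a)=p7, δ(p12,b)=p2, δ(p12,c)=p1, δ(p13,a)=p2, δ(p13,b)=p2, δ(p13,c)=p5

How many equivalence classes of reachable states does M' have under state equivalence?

5

Reachable states from the start: {p1,p2,p3,p4,p5,p7,p8,p9,p10,p11,p12,p13}. Unreachable: {p6} — drop them.
P0 = {p1,p3,p4,p5,p7,p8,p9,p10,p11,p12} | {p2,p13}.
Split {p1,p3,p4,p5,p7,p8,p9,p10,p11,p12} by δ(·,b) → {p1,p3,p4,p5,p7,p8,p9,p10,p11} and {p12}.
On input a, block {p1,p3,p4,p5,p7,p8,p9,p10,p11} splits into {p3,p5,p7,p8,p9,p11} and {p1,p4,p10}.
Refine {p3,p5,p7,p8,p9,p11} on symbol b: members go to different blocks, giving {p5,p7,p8,p9} and {p3,p11}.
Stable partition: {p5,p7,p8,p9} | {p2,p13} | {p12} | {p1,p4,p10} | {p3,p11} — 5 equivalence classes.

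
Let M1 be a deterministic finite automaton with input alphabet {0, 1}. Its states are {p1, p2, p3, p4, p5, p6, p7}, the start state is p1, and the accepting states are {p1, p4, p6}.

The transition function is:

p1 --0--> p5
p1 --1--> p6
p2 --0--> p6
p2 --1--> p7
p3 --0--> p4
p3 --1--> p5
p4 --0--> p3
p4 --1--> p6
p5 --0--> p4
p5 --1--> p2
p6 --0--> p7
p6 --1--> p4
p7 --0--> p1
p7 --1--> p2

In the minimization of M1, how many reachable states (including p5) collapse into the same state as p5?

4

Every state is reachable, so we keep all 7.
P0 = {p1,p4,p6} | {p2,p3,p5,p7}.
The partition is now stable with 2 blocks: {p1,p4,p6} | {p2,p3,p5,p7}.
The equivalence class containing p5 is {p2,p3,p5,p7}, of size 4.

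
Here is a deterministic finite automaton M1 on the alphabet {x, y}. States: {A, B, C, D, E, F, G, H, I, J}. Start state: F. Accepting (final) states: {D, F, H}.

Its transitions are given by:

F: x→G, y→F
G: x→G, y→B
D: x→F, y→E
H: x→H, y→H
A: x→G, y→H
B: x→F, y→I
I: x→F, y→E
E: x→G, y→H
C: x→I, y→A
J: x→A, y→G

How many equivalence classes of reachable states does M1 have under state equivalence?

6

States {A,C,D,J} cannot be reached from the start state, so discard them.
Initial partition by acceptance: {F,H} | {B,E,G,I}.
On input x, block {F,H} splits into {F} and {H}.
Refine {B,E,G,I} on symbol x: members go to different blocks, giving {B,I} and {E,G}.
Split {B,I} by δ(·,y) → {B} and {I}.
On input y, block {E,G} splits into {E} and {G}.
The partition is now stable with 6 blocks: {F} | {B} | {H} | {E} | {I} | {G}.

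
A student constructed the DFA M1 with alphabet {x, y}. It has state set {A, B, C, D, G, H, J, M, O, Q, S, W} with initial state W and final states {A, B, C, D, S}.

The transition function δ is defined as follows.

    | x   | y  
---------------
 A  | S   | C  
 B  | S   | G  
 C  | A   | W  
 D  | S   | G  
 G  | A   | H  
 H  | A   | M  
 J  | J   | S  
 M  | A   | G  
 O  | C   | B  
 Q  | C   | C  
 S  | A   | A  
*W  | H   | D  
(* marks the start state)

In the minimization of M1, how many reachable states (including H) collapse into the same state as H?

Reachable states from the start: {A,C,D,G,H,M,S,W}. Unreachable: {B,J,O,Q} — drop them.
Start with accepting vs non-accepting: {A,C,D,S} | {G,H,M,W}.
Refine {A,C,D,S} on symbol y: members go to different blocks, giving {A,S} and {C,D}.
Refine {A,S} on symbol y: members go to different blocks, giving {A} and {S}.
Split {G,H,M,W} by δ(·,x) → {G,H,M} and {W}.
Refine {C,D} on symbol x: members go to different blocks, giving {D} and {C}.
No further refinement is possible. Final partition (6 blocks): {A} | {G,H,M} | {D} | {S} | {W} | {C}.
The equivalence class containing H is {G,H,M}, of size 3.

3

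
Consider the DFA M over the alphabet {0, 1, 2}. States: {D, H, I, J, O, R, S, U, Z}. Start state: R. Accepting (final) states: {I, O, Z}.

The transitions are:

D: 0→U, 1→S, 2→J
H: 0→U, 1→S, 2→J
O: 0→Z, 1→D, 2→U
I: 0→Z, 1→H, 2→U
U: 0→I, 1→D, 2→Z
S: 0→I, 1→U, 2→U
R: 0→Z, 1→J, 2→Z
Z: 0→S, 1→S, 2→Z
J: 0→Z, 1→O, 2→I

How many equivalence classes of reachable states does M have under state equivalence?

7

All states are reachable from the start state.
Start with accepting vs non-accepting: {I,O,Z} | {D,H,J,R,S,U}.
Refine {I,O,Z} on symbol 0: members go to different blocks, giving {I,O} and {Z}.
Split {D,H,J,R,S,U} by δ(·,0) → {D,H} and {J,R} and {S,U}.
Refine {J,R} on symbol 1: members go to different blocks, giving {J} and {R}.
Split {S,U} by δ(·,1) → {S} and {U}.
The partition is now stable with 7 blocks: {I,O} | {D,H} | {Z} | {J} | {S} | {R} | {U}.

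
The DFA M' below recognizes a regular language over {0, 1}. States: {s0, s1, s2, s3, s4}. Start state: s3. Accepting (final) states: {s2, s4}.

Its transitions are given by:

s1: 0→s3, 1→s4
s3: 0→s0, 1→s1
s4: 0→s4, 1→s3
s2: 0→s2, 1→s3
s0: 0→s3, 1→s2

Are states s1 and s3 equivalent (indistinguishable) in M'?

Initial partition by acceptance: {s2,s4} | {s0,s1,s3}.
Split {s0,s1,s3} by δ(·,1) → {s0,s1} and {s3}.
The partition is now stable with 3 blocks: {s2,s4} | {s0,s1} | {s3}.
s1 and s3 end up in different blocks, so they are distinguishable. For instance, the string '1' is accepted from only s1.

No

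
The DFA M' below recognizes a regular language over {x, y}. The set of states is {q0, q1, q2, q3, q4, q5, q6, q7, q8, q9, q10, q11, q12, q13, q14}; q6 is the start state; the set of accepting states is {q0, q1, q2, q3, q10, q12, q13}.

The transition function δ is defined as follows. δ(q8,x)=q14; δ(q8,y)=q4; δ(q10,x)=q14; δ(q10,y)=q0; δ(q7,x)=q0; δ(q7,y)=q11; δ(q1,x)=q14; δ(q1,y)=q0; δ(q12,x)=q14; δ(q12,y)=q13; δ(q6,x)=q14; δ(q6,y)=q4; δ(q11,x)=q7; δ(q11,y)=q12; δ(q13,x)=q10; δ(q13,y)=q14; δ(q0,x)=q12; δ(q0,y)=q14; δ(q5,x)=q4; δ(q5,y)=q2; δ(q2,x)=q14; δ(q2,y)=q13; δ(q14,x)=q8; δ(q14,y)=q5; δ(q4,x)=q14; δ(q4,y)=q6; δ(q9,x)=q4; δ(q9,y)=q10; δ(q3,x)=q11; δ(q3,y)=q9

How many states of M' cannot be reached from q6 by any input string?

5

BFS from q6 reaches {q0, q2, q4, q5, q6, q8, q10, q12, q13, q14}; the 5 state(s) q1, q3, q7, q9, q11 are never visited.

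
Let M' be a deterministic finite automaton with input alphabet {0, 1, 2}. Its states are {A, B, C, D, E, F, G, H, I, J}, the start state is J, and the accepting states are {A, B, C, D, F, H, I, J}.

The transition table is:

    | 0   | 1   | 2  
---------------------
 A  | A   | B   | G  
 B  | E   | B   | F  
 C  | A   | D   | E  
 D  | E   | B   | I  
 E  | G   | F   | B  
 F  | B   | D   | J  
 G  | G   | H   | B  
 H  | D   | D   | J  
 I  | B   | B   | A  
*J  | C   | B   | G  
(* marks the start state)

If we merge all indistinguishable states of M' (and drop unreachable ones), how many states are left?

Every state is reachable, so we keep all 10.
P0 = {A,B,C,D,F,H,I,J} | {E,G}.
On input 0, block {A,B,C,D,F,H,I,J} splits into {A,C,F,H,I,J} and {B,D}.
Split {A,C,F,H,I,J} by δ(·,0) → {A,C,J} and {F,H,I}.
No further refinement is possible. Final partition (4 blocks): {A,C,J} | {E,G} | {B,D} | {F,H,I}.

4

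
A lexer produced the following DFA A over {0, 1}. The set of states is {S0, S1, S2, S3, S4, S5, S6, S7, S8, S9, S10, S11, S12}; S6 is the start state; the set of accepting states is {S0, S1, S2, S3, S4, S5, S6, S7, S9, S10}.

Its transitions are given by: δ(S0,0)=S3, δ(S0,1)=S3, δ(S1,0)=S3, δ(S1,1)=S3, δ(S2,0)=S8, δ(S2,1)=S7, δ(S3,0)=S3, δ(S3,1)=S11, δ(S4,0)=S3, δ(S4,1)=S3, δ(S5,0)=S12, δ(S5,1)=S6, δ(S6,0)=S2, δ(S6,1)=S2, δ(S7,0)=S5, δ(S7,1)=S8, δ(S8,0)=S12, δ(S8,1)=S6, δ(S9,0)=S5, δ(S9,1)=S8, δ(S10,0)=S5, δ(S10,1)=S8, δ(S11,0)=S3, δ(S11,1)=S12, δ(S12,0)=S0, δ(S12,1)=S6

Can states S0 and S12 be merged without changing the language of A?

States {S1,S4,S9,S10} cannot be reached from the start state, so discard them.
Initial partition by acceptance: {S0,S2,S3,S5,S6,S7} | {S8,S11,S12}.
Refine {S0,S2,S3,S5,S6,S7} on symbol 0: members go to different blocks, giving {S0,S3,S6,S7} and {S2,S5}.
Refine {S0,S3,S6,S7} on symbol 0: members go to different blocks, giving {S0,S3} and {S6,S7}.
Split {S0,S3} by δ(·,1) → {S0} and {S3}.
Split {S8,S11,S12} by δ(·,0) → {S8} and {S11} and {S12}.
Split {S2,S5} by δ(·,0) → {S2} and {S5}.
On input 0, block {S6,S7} splits into {S6} and {S7}.
The partition is now stable with 9 blocks: {S0} | {S8} | {S2} | {S6} | {S3} | {S11} | {S12} | {S5} | {S7}.
S0 and S12 end up in different blocks, so they are distinguishable. For instance, the string 'ε' is accepted from only S0.

No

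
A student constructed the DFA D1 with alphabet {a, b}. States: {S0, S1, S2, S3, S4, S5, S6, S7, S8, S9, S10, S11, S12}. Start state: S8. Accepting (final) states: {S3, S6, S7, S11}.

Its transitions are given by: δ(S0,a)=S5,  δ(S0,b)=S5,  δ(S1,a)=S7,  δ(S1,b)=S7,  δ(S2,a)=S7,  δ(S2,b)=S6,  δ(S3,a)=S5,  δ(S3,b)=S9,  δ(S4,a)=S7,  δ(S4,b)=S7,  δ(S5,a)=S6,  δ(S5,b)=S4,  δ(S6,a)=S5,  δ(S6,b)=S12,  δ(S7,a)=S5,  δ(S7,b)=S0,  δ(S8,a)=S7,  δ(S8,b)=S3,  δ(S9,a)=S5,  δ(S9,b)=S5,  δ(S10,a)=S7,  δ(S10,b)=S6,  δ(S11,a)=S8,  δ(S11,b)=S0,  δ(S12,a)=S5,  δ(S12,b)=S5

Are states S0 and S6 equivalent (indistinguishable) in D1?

No

States {S1,S2,S10,S11} cannot be reached from the start state, so discard them.
Initial partition by acceptance: {S3,S6,S7} | {S0,S4,S5,S8,S9,S12}.
Split {S0,S4,S5,S8,S9,S12} by δ(·,a) → {S0,S9,S12} and {S4,S5,S8}.
Split {S4,S5,S8} by δ(·,b) → {S4,S8} and {S5}.
The partition is now stable with 4 blocks: {S3,S6,S7} | {S0,S9,S12} | {S4,S8} | {S5}.
S0 and S6 end up in different blocks, so they are distinguishable. For instance, the string 'ε' is accepted from only S6.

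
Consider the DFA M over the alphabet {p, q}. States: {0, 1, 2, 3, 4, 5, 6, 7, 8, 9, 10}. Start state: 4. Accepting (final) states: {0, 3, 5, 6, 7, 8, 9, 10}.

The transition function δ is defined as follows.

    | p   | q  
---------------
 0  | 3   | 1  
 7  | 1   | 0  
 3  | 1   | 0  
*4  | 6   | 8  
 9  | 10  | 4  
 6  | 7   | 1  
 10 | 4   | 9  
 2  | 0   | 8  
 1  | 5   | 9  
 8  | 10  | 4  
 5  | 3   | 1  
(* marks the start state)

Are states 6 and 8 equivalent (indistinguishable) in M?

First remove the unreachable states {2}; 10 states remain.
Initial partition by acceptance: {0,3,5,6,7,8,9,10} | {1,4}.
Refine {0,3,5,6,7,8,9,10} on symbol p: members go to different blocks, giving {0,5,6,8,9} and {3,7,10}.
The partition is now stable with 3 blocks: {0,5,6,8,9} | {1,4} | {3,7,10}.
6 and 8 lie in the same block of the stable partition, so they are equivalent — no string distinguishes them.

Yes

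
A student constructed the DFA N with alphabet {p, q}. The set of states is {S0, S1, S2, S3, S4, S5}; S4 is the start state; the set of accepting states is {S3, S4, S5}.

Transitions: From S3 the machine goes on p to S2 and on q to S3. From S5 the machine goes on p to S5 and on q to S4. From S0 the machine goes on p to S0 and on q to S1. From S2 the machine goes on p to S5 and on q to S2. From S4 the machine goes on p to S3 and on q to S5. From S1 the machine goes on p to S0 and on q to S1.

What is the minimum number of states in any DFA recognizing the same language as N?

First remove the unreachable states {S0,S1}; 4 states remain.
Initial partition by acceptance: {S3,S4,S5} | {S2}.
On input p, block {S3,S4,S5} splits into {S4,S5} and {S3}.
Split {S4,S5} by δ(·,p) → {S4} and {S5}.
No further refinement is possible. Final partition (4 blocks): {S4} | {S2} | {S3} | {S5}.

4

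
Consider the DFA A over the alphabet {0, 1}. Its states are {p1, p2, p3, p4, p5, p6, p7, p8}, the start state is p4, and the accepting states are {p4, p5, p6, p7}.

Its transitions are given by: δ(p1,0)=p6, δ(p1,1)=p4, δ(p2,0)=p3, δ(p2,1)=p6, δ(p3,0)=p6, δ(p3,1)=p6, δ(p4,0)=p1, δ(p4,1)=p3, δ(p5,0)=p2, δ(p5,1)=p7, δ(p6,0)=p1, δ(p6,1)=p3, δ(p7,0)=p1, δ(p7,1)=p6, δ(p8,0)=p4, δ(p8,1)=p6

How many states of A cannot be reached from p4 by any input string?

BFS from p4 reaches {p1, p3, p4, p6}; the 4 state(s) p2, p5, p7, p8 are never visited.

4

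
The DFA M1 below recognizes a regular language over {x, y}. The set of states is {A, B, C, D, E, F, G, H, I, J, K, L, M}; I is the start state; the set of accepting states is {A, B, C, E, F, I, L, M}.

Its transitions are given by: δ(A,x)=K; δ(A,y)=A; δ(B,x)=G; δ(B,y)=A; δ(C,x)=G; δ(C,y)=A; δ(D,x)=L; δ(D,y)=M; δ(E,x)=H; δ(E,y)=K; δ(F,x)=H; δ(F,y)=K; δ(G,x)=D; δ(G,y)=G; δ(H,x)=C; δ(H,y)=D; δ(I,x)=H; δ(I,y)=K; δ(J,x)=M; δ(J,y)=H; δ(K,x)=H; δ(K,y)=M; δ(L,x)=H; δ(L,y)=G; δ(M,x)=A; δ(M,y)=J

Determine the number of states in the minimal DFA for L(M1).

10

First remove the unreachable states {B,E,F}; 10 states remain.
P0 = {A,C,I,L,M} | {D,G,H,J,K}.
Split {A,C,I,L,M} by δ(·,x) → {A,C,I,L} and {M}.
Split {A,C,I,L} by δ(·,y) → {A,C} and {I,L}.
Split {D,G,H,J,K} by δ(·,x) → {G,K} and {D} and {H} and {J}.
Refine {G,K} on symbol x: members go to different blocks, giving {G} and {K}.
Refine {A,C} on symbol x: members go to different blocks, giving {A} and {C}.
Split {I,L} by δ(·,y) → {I} and {L}.
Stable partition: {A} | {G} | {M} | {I} | {D} | {H} | {J} | {K} | {C} | {L} — 10 equivalence classes.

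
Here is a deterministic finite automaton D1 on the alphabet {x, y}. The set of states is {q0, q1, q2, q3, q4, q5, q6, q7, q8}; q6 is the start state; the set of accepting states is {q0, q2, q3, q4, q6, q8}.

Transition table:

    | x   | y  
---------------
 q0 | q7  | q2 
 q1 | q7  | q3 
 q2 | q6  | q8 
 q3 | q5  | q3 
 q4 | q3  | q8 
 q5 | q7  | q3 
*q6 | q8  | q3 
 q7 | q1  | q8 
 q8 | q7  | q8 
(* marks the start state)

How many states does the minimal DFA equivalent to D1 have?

3

Reachable states from the start: {q1,q3,q5,q6,q7,q8}. Unreachable: {q0,q2,q4} — drop them.
Start with accepting vs non-accepting: {q3,q6,q8} | {q1,q5,q7}.
Split {q3,q6,q8} by δ(·,x) → {q3,q8} and {q6}.
No further refinement is possible. Final partition (3 blocks): {q3,q8} | {q1,q5,q7} | {q6}.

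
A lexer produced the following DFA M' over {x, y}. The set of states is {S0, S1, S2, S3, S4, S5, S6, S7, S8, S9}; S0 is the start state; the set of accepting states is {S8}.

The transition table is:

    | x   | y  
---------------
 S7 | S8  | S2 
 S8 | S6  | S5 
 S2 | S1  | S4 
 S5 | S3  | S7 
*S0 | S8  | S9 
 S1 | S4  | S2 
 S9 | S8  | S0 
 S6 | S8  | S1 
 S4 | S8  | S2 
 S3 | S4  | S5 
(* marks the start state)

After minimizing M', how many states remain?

6

Every state is reachable, so we keep all 10.
Initial partition by acceptance: {S8} | {S0,S1,S2,S3,S4,S5,S6,S7,S9}.
On input x, block {S0,S1,S2,S3,S4,S5,S6,S7,S9} splits into {S0,S4,S6,S7,S9} and {S1,S2,S3,S5}.
On input y, block {S0,S4,S6,S7,S9} splits into {S4,S6,S7} and {S0,S9}.
Refine {S1,S2,S3,S5} on symbol x: members go to different blocks, giving {S1,S3} and {S2,S5}.
Refine {S4,S6,S7} on symbol y: members go to different blocks, giving {S4,S7} and {S6}.
Stable partition: {S8} | {S4,S7} | {S1,S3} | {S0,S9} | {S2,S5} | {S6} — 6 equivalence classes.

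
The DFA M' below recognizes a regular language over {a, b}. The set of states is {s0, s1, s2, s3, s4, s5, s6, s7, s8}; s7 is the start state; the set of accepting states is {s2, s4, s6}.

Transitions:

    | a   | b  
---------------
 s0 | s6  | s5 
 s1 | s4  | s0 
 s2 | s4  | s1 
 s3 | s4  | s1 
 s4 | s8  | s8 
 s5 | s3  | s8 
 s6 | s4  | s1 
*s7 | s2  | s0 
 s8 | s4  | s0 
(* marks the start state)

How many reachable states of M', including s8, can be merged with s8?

2

Start with accepting vs non-accepting: {s2,s4,s6} | {s0,s1,s3,s5,s7,s8}.
On input a, block {s2,s4,s6} splits into {s2,s6} and {s4}.
On input a, block {s0,s1,s3,s5,s7,s8} splits into {s1,s3,s8} and {s0,s7} and {s5}.
Split {s1,s3,s8} by δ(·,b) → {s1,s8} and {s3}.
Split {s0,s7} by δ(·,b) → {s0} and {s7}.
Stable partition: {s2,s6} | {s1,s8} | {s4} | {s0} | {s5} | {s3} | {s7} — 7 equivalence classes.
The equivalence class containing s8 is {s1,s8}, of size 2.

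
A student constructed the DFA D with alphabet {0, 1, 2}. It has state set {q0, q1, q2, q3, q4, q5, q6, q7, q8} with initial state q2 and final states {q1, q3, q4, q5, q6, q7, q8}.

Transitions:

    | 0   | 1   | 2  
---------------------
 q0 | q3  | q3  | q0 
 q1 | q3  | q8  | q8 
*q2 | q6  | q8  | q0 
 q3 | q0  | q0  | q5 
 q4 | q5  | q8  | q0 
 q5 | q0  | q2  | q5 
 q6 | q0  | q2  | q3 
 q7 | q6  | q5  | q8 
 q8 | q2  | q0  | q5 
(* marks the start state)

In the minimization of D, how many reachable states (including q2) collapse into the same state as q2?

2

First remove the unreachable states {q1,q4,q7}; 6 states remain.
Initial partition by acceptance: {q3,q5,q6,q8} | {q0,q2}.
Stable partition: {q3,q5,q6,q8} | {q0,q2} — 2 equivalence classes.
The equivalence class containing q2 is {q0,q2}, of size 2.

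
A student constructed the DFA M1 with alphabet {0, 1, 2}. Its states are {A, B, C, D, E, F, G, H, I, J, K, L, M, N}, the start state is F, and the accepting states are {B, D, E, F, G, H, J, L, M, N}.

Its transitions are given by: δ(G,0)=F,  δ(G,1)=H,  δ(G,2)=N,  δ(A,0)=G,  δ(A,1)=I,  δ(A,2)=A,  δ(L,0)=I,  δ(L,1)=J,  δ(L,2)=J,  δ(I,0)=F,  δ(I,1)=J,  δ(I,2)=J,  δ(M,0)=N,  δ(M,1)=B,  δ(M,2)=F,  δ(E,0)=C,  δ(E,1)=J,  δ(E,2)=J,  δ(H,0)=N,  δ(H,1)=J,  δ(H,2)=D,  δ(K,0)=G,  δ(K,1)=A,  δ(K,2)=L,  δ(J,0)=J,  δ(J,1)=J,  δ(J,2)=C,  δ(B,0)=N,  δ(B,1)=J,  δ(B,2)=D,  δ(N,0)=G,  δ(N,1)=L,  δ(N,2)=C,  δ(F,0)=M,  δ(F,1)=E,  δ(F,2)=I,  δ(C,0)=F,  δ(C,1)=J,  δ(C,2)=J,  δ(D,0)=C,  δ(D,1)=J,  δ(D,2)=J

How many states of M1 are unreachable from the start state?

Starting at F and following transitions, the reachable set is {B, C, D, E, F, G, H, I, J, L, M, N}. That leaves A, K unreachable — 2 in total.

2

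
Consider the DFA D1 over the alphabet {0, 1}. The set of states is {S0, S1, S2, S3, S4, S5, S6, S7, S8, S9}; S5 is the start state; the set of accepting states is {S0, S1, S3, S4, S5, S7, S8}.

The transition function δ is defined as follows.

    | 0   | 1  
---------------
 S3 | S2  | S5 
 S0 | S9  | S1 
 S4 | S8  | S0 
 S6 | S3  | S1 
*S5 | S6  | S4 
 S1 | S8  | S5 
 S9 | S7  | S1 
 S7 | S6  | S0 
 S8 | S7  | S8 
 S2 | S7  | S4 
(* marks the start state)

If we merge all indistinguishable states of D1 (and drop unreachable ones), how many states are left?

5

P0 = {S0,S1,S3,S4,S5,S7,S8} | {S2,S6,S9}.
Refine {S0,S1,S3,S4,S5,S7,S8} on symbol 0: members go to different blocks, giving {S0,S3,S5,S7} and {S1,S4,S8}.
Refine {S0,S3,S5,S7} on symbol 1: members go to different blocks, giving {S0,S5} and {S3,S7}.
Refine {S1,S4,S8} on symbol 0: members go to different blocks, giving {S1,S4} and {S8}.
No further refinement is possible. Final partition (5 blocks): {S0,S5} | {S2,S6,S9} | {S1,S4} | {S3,S7} | {S8}.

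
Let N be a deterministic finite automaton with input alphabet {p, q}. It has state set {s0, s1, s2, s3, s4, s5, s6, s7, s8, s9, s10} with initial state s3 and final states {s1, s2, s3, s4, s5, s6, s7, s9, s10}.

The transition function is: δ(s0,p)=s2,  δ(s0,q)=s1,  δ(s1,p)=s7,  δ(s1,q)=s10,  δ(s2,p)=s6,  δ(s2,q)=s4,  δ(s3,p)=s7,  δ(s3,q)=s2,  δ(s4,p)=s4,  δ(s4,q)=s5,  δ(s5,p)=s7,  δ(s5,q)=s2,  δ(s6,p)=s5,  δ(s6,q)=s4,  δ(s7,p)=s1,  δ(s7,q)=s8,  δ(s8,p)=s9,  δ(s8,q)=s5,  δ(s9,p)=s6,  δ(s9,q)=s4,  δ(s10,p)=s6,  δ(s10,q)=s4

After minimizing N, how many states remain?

First remove the unreachable states {s0}; 10 states remain.
Start with accepting vs non-accepting: {s1,s2,s3,s4,s5,s6,s7,s9,s10} | {s8}.
Refine {s1,s2,s3,s4,s5,s6,s7,s9,s10} on symbol q: members go to different blocks, giving {s1,s2,s3,s4,s5,s6,s9,s10} and {s7}.
Split {s1,s2,s3,s4,s5,s6,s9,s10} by δ(·,p) → {s2,s4,s6,s9,s10} and {s1,s3,s5}.
On input p, block {s2,s4,s6,s9,s10} splits into {s2,s4,s9,s10} and {s6}.
Split {s2,s4,s9,s10} by δ(·,p) → {s2,s9,s10} and {s4}.
Stable partition: {s2,s9,s10} | {s8} | {s7} | {s1,s3,s5} | {s6} | {s4} — 6 equivalence classes.

6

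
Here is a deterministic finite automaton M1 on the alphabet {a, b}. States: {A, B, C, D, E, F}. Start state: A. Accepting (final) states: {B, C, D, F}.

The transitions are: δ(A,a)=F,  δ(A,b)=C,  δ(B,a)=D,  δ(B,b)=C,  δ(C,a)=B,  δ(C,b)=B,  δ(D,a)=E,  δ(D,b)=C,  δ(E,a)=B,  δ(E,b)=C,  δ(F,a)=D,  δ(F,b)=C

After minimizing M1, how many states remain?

All states are reachable from the start state.
Initial partition by acceptance: {B,C,D,F} | {A,E}.
On input a, block {B,C,D,F} splits into {B,C,F} and {D}.
Refine {B,C,F} on symbol a: members go to different blocks, giving {B,F} and {C}.
Stable partition: {B,F} | {A,E} | {D} | {C} — 4 equivalence classes.

4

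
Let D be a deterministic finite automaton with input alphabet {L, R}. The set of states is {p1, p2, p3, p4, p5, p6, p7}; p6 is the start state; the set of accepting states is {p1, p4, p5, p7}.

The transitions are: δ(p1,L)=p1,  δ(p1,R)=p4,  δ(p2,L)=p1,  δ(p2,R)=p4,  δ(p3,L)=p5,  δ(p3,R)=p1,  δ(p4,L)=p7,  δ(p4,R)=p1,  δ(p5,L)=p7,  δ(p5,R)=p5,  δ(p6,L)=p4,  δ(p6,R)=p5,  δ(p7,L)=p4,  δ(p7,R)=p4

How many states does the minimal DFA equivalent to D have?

States {p2,p3} cannot be reached from the start state, so discard them.
Initial partition by acceptance: {p1,p4,p5,p7} | {p6}.
No further refinement is possible. Final partition (2 blocks): {p1,p4,p5,p7} | {p6}.

2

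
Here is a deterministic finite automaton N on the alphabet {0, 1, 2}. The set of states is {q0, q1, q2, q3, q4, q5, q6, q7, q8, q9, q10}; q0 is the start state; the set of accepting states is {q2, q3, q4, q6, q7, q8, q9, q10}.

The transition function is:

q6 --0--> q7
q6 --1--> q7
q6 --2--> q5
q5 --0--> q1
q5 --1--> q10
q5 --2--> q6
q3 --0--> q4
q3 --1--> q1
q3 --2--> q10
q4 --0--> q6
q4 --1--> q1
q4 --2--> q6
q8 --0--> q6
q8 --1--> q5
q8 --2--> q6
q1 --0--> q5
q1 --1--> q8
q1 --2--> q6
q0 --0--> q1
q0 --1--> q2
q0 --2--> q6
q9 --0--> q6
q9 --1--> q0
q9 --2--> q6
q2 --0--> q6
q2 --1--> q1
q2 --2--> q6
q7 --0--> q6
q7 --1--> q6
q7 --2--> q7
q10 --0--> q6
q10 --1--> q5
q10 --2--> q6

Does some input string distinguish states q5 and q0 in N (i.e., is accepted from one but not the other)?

No

First remove the unreachable states {q3,q4,q9}; 8 states remain.
Initial partition by acceptance: {q2,q6,q7,q8,q10} | {q0,q1,q5}.
Split {q2,q6,q7,q8,q10} by δ(·,1) → {q2,q8,q10} and {q6,q7}.
Split {q6,q7} by δ(·,2) → {q6} and {q7}.
No further refinement is possible. Final partition (4 blocks): {q2,q8,q10} | {q0,q1,q5} | {q6} | {q7}.
q5 and q0 lie in the same block of the stable partition, so they are equivalent — no string distinguishes them.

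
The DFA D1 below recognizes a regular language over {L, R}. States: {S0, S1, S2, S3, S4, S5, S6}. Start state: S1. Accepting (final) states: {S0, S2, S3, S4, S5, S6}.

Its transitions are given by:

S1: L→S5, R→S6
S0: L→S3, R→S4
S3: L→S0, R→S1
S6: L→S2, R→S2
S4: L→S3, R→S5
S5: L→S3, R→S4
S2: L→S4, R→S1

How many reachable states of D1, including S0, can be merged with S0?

3

Every state is reachable, so we keep all 7.
Start with accepting vs non-accepting: {S0,S2,S3,S4,S5,S6} | {S1}.
Refine {S0,S2,S3,S4,S5,S6} on symbol R: members go to different blocks, giving {S0,S4,S5,S6} and {S2,S3}.
Split {S0,S4,S5,S6} by δ(·,R) → {S0,S4,S5} and {S6}.
The partition is now stable with 4 blocks: {S0,S4,S5} | {S1} | {S2,S3} | {S6}.
State S0 belongs to the block {S0,S4,S5}, which has 3 states.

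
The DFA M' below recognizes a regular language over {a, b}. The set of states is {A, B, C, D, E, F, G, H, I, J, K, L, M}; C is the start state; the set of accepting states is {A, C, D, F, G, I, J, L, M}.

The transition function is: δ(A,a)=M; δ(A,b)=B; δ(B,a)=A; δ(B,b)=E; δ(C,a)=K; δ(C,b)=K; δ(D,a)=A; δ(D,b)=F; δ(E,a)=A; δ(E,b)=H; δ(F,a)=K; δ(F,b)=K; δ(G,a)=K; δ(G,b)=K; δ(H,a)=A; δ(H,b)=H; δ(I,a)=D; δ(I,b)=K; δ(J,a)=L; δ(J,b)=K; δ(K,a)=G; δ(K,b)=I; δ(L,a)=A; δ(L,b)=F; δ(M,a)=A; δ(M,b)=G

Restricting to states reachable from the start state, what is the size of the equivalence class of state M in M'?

Reachable states from the start: {A,B,C,D,E,F,G,H,I,K,M}. Unreachable: {J,L} — drop them.
Initial partition by acceptance: {A,C,D,F,G,I,M} | {B,E,H,K}.
Refine {A,C,D,F,G,I,M} on symbol a: members go to different blocks, giving {A,D,I,M} and {C,F,G}.
On input b, block {A,D,I,M} splits into {A,I} and {D,M}.
Refine {B,E,H,K} on symbol a: members go to different blocks, giving {B,E,H} and {K}.
On input b, block {A,I} splits into {A} and {I}.
No further refinement is possible. Final partition (6 blocks): {A} | {B,E,H} | {C,F,G} | {D,M} | {K} | {I}.
State M belongs to the block {D,M}, which has 2 states.

2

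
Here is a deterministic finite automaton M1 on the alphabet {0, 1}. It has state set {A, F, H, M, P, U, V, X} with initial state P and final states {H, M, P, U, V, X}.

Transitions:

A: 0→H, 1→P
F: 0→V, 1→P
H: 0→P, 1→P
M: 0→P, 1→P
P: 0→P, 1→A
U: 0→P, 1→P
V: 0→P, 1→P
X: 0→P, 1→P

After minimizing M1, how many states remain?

3

First remove the unreachable states {F,M,U,V,X}; 3 states remain.
P0 = {H,P} | {A}.
Refine {H,P} on symbol 1: members go to different blocks, giving {P} and {H}.
The partition is now stable with 3 blocks: {P} | {A} | {H}.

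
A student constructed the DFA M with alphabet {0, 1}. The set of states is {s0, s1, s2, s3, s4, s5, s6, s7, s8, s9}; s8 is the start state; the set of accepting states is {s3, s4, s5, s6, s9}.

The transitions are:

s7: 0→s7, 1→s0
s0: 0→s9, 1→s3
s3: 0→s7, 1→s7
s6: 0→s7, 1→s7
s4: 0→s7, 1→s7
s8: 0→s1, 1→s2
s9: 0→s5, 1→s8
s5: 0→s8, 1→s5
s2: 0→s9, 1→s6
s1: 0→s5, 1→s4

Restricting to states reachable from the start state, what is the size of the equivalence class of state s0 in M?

All states are reachable from the start state.
Initial partition by acceptance: {s3,s4,s5,s6,s9} | {s0,s1,s2,s7,s8}.
On input 0, block {s3,s4,s5,s6,s9} splits into {s3,s4,s5,s6} and {s9}.
Refine {s3,s4,s5,s6} on symbol 1: members go to different blocks, giving {s3,s4,s6} and {s5}.
On input 0, block {s0,s1,s2,s7,s8} splits into {s0,s2} and {s7,s8} and {s1}.
On input 0, block {s7,s8} splits into {s7} and {s8}.
The partition is now stable with 7 blocks: {s3,s4,s6} | {s0,s2} | {s9} | {s5} | {s7} | {s1} | {s8}.
The equivalence class containing s0 is {s0,s2}, of size 2.

2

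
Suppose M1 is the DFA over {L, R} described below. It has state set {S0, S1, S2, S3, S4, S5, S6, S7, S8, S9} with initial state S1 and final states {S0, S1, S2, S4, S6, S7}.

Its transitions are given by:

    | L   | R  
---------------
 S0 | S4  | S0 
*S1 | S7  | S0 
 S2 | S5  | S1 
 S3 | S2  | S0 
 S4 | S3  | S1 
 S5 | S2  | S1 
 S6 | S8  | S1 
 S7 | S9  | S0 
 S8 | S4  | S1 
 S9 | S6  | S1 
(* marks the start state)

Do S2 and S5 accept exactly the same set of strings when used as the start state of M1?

No

Every state is reachable, so we keep all 10.
Start with accepting vs non-accepting: {S0,S1,S2,S4,S6,S7} | {S3,S5,S8,S9}.
Refine {S0,S1,S2,S4,S6,S7} on symbol L: members go to different blocks, giving {S2,S4,S6,S7} and {S0,S1}.
The partition is now stable with 3 blocks: {S2,S4,S6,S7} | {S3,S5,S8,S9} | {S0,S1}.
S2 and S5 end up in different blocks, so they are distinguishable. For instance, the string 'ε' is accepted from only S2.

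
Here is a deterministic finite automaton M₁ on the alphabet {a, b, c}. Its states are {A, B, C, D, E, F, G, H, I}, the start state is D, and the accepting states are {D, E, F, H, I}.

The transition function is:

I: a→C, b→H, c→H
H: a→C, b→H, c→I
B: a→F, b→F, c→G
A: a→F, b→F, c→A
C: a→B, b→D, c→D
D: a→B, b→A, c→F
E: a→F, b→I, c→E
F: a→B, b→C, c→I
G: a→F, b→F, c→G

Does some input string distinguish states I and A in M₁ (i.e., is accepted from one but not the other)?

Yes

States {E} cannot be reached from the start state, so discard them.
P0 = {D,F,H,I} | {A,B,C,G}.
Refine {D,F,H,I} on symbol b: members go to different blocks, giving {D,F} and {H,I}.
On input c, block {D,F} splits into {D} and {F}.
On input a, block {A,B,C,G} splits into {A,B,G} and {C}.
Stable partition: {D} | {A,B,G} | {H,I} | {F} | {C} — 5 equivalence classes.
I and A end up in different blocks, so they are distinguishable. For instance, the string 'ε' is accepted from only I.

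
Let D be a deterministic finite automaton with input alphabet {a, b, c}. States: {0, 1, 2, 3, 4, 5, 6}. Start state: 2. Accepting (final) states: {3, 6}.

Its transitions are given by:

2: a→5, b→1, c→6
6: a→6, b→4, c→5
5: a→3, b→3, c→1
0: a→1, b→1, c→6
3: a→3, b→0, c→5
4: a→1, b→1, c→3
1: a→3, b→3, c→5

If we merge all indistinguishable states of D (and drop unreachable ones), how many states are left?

Every state is reachable, so we keep all 7.
Initial partition by acceptance: {3,6} | {0,1,2,4,5}.
On input a, block {0,1,2,4,5} splits into {0,2,4} and {1,5}.
The partition is now stable with 3 blocks: {3,6} | {0,2,4} | {1,5}.

3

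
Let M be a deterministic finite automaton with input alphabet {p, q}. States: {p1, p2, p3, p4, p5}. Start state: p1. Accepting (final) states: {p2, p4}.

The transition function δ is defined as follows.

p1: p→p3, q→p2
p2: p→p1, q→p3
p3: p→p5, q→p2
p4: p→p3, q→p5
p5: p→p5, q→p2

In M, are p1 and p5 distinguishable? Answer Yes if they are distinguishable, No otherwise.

Reachable states from the start: {p1,p2,p3,p5}. Unreachable: {p4} — drop them.
Start with accepting vs non-accepting: {p2} | {p1,p3,p5}.
The partition is now stable with 2 blocks: {p2} | {p1,p3,p5}.
p1 and p5 lie in the same block of the stable partition, so they are equivalent — no string distinguishes them.

No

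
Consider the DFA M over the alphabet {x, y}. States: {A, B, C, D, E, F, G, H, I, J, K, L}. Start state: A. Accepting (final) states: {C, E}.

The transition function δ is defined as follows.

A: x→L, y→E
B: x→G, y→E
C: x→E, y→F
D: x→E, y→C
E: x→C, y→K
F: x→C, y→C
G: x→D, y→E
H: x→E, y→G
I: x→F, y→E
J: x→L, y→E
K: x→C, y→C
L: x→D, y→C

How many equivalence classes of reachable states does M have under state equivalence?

4

Reachable states from the start: {A,C,D,E,F,K,L}. Unreachable: {B,G,H,I,J} — drop them.
P0 = {C,E} | {A,D,F,K,L}.
On input x, block {A,D,F,K,L} splits into {D,F,K} and {A,L}.
Refine {A,L} on symbol x: members go to different blocks, giving {A} and {L}.
Stable partition: {C,E} | {D,F,K} | {A} | {L} — 4 equivalence classes.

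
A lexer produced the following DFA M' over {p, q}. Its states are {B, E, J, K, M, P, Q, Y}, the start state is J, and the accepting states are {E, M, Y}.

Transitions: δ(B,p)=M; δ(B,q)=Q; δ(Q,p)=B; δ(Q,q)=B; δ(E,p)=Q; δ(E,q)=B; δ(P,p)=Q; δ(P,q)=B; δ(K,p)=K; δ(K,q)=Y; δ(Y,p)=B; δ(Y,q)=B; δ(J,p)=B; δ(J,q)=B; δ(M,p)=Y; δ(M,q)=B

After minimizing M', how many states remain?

States {E,K,P} cannot be reached from the start state, so discard them.
Start with accepting vs non-accepting: {M,Y} | {B,J,Q}.
Split {M,Y} by δ(·,p) → {M} and {Y}.
Refine {B,J,Q} on symbol p: members go to different blocks, giving {J,Q} and {B}.
No further refinement is possible. Final partition (4 blocks): {M} | {J,Q} | {Y} | {B}.

4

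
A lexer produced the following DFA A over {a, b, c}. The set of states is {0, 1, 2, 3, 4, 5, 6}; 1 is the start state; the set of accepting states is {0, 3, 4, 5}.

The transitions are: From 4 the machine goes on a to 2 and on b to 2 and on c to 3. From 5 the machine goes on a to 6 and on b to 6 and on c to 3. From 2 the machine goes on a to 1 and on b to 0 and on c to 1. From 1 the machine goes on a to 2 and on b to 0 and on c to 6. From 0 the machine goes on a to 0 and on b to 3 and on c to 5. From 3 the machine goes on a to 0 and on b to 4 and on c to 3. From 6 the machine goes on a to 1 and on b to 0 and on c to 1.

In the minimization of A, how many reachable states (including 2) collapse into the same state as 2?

Every state is reachable, so we keep all 7.
P0 = {0,3,4,5} | {1,2,6}.
Split {0,3,4,5} by δ(·,a) → {0,3} and {4,5}.
Refine {0,3} on symbol b: members go to different blocks, giving {0} and {3}.
The partition is now stable with 4 blocks: {0} | {1,2,6} | {4,5} | {3}.
State 2 belongs to the block {1,2,6}, which has 3 states.

3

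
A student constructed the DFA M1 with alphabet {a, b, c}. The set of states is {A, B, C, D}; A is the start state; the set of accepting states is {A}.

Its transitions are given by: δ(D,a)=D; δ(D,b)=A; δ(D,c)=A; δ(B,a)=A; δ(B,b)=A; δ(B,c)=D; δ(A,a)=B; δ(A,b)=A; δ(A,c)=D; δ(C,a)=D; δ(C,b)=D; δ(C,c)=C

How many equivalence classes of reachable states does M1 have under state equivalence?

3

States {C} cannot be reached from the start state, so discard them.
Initial partition by acceptance: {A} | {B,D}.
Refine {B,D} on symbol a: members go to different blocks, giving {B} and {D}.
Stable partition: {A} | {B} | {D} — 3 equivalence classes.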